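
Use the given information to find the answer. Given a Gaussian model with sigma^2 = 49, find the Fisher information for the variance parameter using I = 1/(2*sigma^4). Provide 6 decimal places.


Fisher information for variance: I(sigma^2) = 1/(2*sigma^4).
sigma^2 = 49, so sigma^4 = 2401.
I = 1/(2*2401) = 1/4802 = 0.000208

0.000208


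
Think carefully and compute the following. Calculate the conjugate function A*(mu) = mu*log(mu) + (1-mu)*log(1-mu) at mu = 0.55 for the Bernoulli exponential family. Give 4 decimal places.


Legendre transform for Bernoulli:
A*(mu) = mu*log(mu) + (1-mu)*log(1-mu).
mu = 0.55, 1-mu = 0.45.
mu*log(mu) = 0.55*log(0.55) = -0.32881.
(1-mu)*log(1-mu) = 0.45*log(0.45) = -0.359328.
A* = -0.32881 + -0.359328 = -0.6881

-0.6881


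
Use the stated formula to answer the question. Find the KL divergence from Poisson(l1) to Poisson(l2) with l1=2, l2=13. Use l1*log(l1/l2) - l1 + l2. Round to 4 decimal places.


KL divergence for Poisson:
KL = l1*log(l1/l2) - l1 + l2.
l1 = 2, l2 = 13.
log(2/13) = -1.871802.
l1*log(l1/l2) = 2 * -1.871802 = -3.743604.
KL = -3.743604 - 2 + 13 = 7.2564

7.2564


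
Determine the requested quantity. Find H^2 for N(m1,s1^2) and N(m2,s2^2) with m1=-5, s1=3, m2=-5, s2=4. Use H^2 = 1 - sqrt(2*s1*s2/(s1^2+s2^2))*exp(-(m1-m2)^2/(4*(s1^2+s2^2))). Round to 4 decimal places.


Squared Hellinger distance for Gaussians:
H^2 = 1 - sqrt(2*s1*s2/(s1^2+s2^2)) * exp(-(m1-m2)^2/(4*(s1^2+s2^2))).
s1^2 = 9, s2^2 = 16, s1^2+s2^2 = 25.
sqrt(2*3*4/(25)) = 0.979796.
(m1-m2)^2 = (0)^2 = 0.
exp(-0/(4*25)) = exp(0.0) = 1.0.
H^2 = 1 - 0.979796*1.0 = 0.0202

0.0202


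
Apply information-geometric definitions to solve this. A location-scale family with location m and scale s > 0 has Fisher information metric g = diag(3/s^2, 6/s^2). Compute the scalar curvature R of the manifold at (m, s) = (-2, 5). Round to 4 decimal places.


The metric has the form g = (A dm^2 + B ds^2)/s^2 with A = 3, B = 6.
Substitute u = sqrt(A/B)*m: g = B*(du^2 + ds^2)/s^2, i.e. B times the
Poincare upper half-plane metric, which has constant Gaussian curvature -1.
Scaling a 2D metric by a constant c divides the Gaussian curvature by c,
so K = -1/B = -1/(6) = -0.1667 everywhere (the point (m, s) = (-2, 5) is irrelevant:
the curvature is constant).
Scalar curvature in dimension 2: R = 2K = -2/(6) = -0.3333.

-0.3333


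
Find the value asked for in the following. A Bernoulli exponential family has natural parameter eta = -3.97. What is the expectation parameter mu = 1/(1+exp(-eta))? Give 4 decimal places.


Dual coordinate (expectation parameter) for Bernoulli:
mu = 1/(1+exp(-eta)).
eta = -3.97.
exp(-eta) = exp(3.97) = 52.984531.
mu = 1/(1+52.984531) = 0.0185

0.0185


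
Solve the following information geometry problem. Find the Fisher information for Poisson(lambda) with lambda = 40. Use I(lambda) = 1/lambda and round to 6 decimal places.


Fisher information for Poisson: I(lambda) = 1/lambda.
lambda = 40.
I(lambda) = 1/40 = 0.025000

0.025000


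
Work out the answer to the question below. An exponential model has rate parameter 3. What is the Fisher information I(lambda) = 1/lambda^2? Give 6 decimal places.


Fisher information for exponential: I(lambda) = 1/lambda^2.
lambda = 3, lambda^2 = 9.
I = 1/9 = 0.111111

0.111111


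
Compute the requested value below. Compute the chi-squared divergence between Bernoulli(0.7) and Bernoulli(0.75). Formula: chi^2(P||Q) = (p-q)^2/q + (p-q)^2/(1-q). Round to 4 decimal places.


Chi-squared divergence between Bernoulli distributions:
chi^2 = (p-q)^2/q + (p-q)^2/(1-q).
p = 0.7, q = 0.75, p-q = -0.05.
(p-q)^2 = 0.0025.
term1 = 0.0025/0.75 = 0.003333.
term2 = 0.0025/0.25 = 0.01.
chi^2 = 0.003333 + 0.01 = 0.0133

0.0133


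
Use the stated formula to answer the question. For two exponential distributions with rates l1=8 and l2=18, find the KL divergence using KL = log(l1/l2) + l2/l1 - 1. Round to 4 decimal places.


KL divergence for exponential family:
KL = log(l1/l2) + l2/l1 - 1.
log(8/18) = -0.81093.
18/8 = 2.25.
KL = -0.81093 + 2.25 - 1 = 0.4391

0.4391


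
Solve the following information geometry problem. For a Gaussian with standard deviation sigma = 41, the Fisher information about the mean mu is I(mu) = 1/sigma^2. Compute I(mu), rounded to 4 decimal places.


The Fisher information for the mean of a normal distribution is I(mu) = 1/sigma^2.
sigma = 41, so sigma^2 = 1681.
I(mu) = 1/1681 = 0.0006

0.0006


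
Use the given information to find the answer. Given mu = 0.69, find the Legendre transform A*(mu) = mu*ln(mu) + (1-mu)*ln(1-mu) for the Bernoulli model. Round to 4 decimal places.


Legendre transform for Bernoulli:
A*(mu) = mu*log(mu) + (1-mu)*log(1-mu).
mu = 0.69, 1-mu = 0.31.
mu*log(mu) = 0.69*log(0.69) = -0.256034.
(1-mu)*log(1-mu) = 0.31*log(0.31) = -0.363067.
A* = -0.256034 + -0.363067 = -0.6191

-0.6191


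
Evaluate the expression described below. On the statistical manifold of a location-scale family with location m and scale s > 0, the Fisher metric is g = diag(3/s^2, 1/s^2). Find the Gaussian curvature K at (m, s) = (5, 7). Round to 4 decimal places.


The metric has the form g = (A dm^2 + B ds^2)/s^2 with A = 3, B = 1.
Substitute u = sqrt(A/B)*m: g = B*(du^2 + ds^2)/s^2, i.e. B times the
Poincare upper half-plane metric, which has constant Gaussian curvature -1.
Scaling a 2D metric by a constant c divides the Gaussian curvature by c,
so K = -1/B = -1/(1) = -1.0000 everywhere (the point (m, s) = (5, 7) is irrelevant:
the curvature is constant).
The requested Gaussian curvature is K = -1.0000.

-1.0000


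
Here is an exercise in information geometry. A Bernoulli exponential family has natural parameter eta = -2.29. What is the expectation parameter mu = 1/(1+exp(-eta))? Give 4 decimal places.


Dual coordinate (expectation parameter) for Bernoulli:
mu = 1/(1+exp(-eta)).
eta = -2.29.
exp(-eta) = exp(2.29) = 9.874938.
mu = 1/(1+9.874938) = 0.0920

0.0920


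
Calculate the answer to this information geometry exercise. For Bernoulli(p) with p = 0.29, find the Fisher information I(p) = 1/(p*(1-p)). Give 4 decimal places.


For Bernoulli(p), Fisher information is I(p) = 1/(p*(1-p)).
p = 0.29, 1-p = 0.71.
p*(1-p) = 0.2059.
I(p) = 1/0.2059 = 4.8567

4.8567


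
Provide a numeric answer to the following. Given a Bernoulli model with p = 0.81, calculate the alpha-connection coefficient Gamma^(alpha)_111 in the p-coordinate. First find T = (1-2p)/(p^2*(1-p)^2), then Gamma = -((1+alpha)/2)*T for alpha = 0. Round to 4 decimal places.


Skewness (Amari-Chentsov) tensor: T = (1-2p)/(p^2*(1-p)^2).
p = 0.81, 1-2p = -0.62, p^2 = 0.6561, (1-p)^2 = 0.0361.
T = -0.62/(0.6561 * 0.0361) = -26.176673.
In the p-coordinate, Gamma^(alpha) = Gamma^(0) - (alpha/2)*T with Gamma^(0) = (1/2)*g'(p) = -T/2,
so Gamma^(alpha) = -((1+alpha)/2)*T.
alpha = 0, -(1+alpha)/2 = -0.5.
Gamma = -0.5 * -26.176673 = 13.0883

13.0883


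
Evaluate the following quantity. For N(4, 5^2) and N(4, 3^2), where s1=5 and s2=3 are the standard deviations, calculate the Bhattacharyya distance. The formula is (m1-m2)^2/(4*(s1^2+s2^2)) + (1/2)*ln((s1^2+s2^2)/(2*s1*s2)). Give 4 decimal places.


Bhattacharyya distance between two Gaussians:
DB = (m1-m2)^2/(4*(s1^2+s2^2)) + (1/2)*ln((s1^2+s2^2)/(2*s1*s2)).
(m1-m2)^2 = (0)^2 = 0.
s1^2+s2^2 = 25 + 9 = 34.
term1 = 0/136 = 0.0.
term2 = 0.5*ln(34/30.0) = 0.062582.
DB = 0.0 + 0.062582 = 0.0626

0.0626


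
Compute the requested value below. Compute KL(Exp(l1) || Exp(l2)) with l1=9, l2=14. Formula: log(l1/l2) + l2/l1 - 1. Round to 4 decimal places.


KL divergence for exponential family:
KL = log(l1/l2) + l2/l1 - 1.
log(9/14) = -0.441833.
14/9 = 1.555556.
KL = -0.441833 + 1.555556 - 1 = 0.1137

0.1137


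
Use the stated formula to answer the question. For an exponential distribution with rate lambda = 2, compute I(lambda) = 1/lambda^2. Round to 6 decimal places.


Fisher information for exponential: I(lambda) = 1/lambda^2.
lambda = 2, lambda^2 = 4.
I = 1/4 = 0.250000

0.250000


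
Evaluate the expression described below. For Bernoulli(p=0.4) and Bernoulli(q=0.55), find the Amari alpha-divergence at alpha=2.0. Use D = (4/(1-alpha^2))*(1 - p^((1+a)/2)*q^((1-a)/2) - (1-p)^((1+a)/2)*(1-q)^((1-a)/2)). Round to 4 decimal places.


Amari alpha-divergence:
D = (4/(1-alpha^2))*(1 - p^((1+a)/2)*q^((1-a)/2) - (1-p)^((1+a)/2)*(1-q)^((1-a)/2)).
alpha = 2.0, p = 0.4, q = 0.55.
e1 = (1+alpha)/2 = 1.5, e2 = (1-alpha)/2 = -0.5.
t1 = p^e1 * q^e2 = 0.4^1.5 * 0.55^-0.5 = 0.341121.
t2 = (1-p)^e1 * (1-q)^e2 = 0.6^1.5 * 0.45^-0.5 = 0.69282.
4/(1-alpha^2) = -1.333333.
D = -1.333333*(1 - 0.341121 - 0.69282) = 0.0453

0.0453


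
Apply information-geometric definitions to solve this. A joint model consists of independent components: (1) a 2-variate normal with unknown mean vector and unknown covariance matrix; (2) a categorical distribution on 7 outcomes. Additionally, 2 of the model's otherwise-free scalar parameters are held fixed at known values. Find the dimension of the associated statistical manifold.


The dimension of a statistical manifold equals the number of free
(independent) real parameters of the model. For a product of independent
blocks the parameter counts add.
- 2-variate normal: 2 (mean) + 2*3/2 = 3 (symmetric covariance) = 5.
- categorical on 7 outcomes (probabilities sum to 1): 7-1 = 6.
Total = 5 + 6 = 11.
2 parameter(s) fixed at known values: 11 - 2 = 9.
Dimension = 9

9


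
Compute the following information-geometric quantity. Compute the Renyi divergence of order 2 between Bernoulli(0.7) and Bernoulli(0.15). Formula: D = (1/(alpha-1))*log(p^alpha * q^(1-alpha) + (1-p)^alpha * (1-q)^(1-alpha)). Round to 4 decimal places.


Renyi divergence of order alpha between Bernoulli distributions:
D = (1/(alpha-1))*log(p^alpha * q^(1-alpha) + (1-p)^alpha * (1-q)^(1-alpha)).
alpha = 2, p = 0.7, q = 0.15.
p^alpha * q^(1-alpha) = 0.7^2 * 0.15^-1 = 3.266667.
(1-p)^alpha * (1-q)^(1-alpha) = 0.3^2 * 0.85^-1 = 0.105882.
sum = 3.266667 + 0.105882 = 3.372549.
D = (1/1)*log(3.372549) = 1.2157

1.2157


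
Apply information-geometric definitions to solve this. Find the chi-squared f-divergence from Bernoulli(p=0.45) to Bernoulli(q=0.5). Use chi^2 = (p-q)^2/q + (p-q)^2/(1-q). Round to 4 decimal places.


Chi-squared divergence between Bernoulli distributions:
chi^2 = (p-q)^2/q + (p-q)^2/(1-q).
p = 0.45, q = 0.5, p-q = -0.05.
(p-q)^2 = 0.0025.
term1 = 0.0025/0.5 = 0.005.
term2 = 0.0025/0.5 = 0.005.
chi^2 = 0.005 + 0.005 = 0.0100

0.0100


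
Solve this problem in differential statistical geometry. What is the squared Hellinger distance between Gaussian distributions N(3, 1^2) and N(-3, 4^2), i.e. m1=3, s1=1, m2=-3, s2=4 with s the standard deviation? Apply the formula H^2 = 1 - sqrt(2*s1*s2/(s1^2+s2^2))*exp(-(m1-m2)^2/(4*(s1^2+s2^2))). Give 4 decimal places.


Squared Hellinger distance for Gaussians:
H^2 = 1 - sqrt(2*s1*s2/(s1^2+s2^2)) * exp(-(m1-m2)^2/(4*(s1^2+s2^2))).
s1^2 = 1, s2^2 = 16, s1^2+s2^2 = 17.
sqrt(2*1*4/(17)) = 0.685994.
(m1-m2)^2 = (6)^2 = 36.
exp(-36/(4*17)) = exp(-0.529412) = 0.588951.
H^2 = 1 - 0.685994*0.588951 = 0.5960

0.5960


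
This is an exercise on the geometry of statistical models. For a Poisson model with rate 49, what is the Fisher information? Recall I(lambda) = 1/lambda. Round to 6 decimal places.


Fisher information for Poisson: I(lambda) = 1/lambda.
lambda = 49.
I(lambda) = 1/49 = 0.020408

0.020408


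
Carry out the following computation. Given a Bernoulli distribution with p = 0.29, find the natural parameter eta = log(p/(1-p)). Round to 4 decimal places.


Natural parameter for Bernoulli: eta = log(p/(1-p)).
p = 0.29, 1-p = 0.71.
p/(1-p) = 0.408451.
eta = log(0.408451) = -0.8954

-0.8954


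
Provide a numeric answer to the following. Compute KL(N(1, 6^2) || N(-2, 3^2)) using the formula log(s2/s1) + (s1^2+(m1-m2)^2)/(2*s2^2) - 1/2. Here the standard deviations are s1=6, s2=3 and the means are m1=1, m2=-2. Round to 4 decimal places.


KL divergence between normal distributions:
KL = log(s2/s1) + (s1^2 + (m1-m2)^2)/(2*s2^2) - 1/2.
log(3/6) = -0.693147.
(6^2 + (1--2)^2)/(2*3^2) = (36 + 9)/18 = 2.5.
KL = -0.693147 + 2.5 - 0.5 = 1.3069

1.3069


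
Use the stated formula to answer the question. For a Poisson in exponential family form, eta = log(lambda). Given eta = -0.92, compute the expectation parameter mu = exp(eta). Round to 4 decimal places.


Expectation parameter for Poisson exponential family:
mu = exp(eta).
eta = -0.92.
mu = exp(-0.92) = 0.3985

0.3985


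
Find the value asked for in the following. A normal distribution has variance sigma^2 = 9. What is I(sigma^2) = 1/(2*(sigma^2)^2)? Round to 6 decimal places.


Fisher information for variance: I(sigma^2) = 1/(2*sigma^4).
sigma^2 = 9, so sigma^4 = 81.
I = 1/(2*81) = 1/162 = 0.006173

0.006173


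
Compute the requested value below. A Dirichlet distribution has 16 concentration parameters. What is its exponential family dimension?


Exponential family dimension calculation:
Dirichlet with 16 components has 16 natural parameters.

16


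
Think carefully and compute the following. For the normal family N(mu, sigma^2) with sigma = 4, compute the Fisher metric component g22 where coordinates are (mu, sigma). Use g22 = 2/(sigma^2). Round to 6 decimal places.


For the 2-parameter normal family, the Fisher metric has:
  g11 = 1/sigma^2, g22 = 2/sigma^2.
sigma = 4, sigma^2 = 16.
g22 = 0.125000

0.125000


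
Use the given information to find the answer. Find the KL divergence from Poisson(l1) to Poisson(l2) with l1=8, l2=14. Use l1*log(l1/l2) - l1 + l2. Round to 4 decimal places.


KL divergence for Poisson:
KL = l1*log(l1/l2) - l1 + l2.
l1 = 8, l2 = 14.
log(8/14) = -0.559616.
l1*log(l1/l2) = 8 * -0.559616 = -4.476926.
KL = -4.476926 - 8 + 14 = 1.5231

1.5231


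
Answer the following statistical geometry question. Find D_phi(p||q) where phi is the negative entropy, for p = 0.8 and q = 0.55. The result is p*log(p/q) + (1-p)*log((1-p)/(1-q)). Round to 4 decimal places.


Bregman divergence with negative entropy generator:
D = p*log(p/q) + (1-p)*log((1-p)/(1-q)).
p = 0.8, q = 0.55.
p*log(p/q) = 0.8*log(0.8/0.55) = 0.299755.
(1-p)*log((1-p)/(1-q)) = 0.2*log(0.2/0.45) = -0.162186.
D = 0.299755 + -0.162186 = 0.1376

0.1376


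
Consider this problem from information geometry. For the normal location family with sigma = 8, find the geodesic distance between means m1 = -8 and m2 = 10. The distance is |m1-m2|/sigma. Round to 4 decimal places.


On the fixed-variance normal subfamily, geodesic distance = |m1-m2|/sigma.
|-8 - 10| = 18.
sigma = 8.
d = 18/8 = 2.2500

2.2500


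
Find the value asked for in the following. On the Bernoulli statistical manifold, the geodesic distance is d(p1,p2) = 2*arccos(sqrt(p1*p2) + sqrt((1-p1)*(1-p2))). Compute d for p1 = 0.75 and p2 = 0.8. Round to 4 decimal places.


Geodesic distance on Bernoulli manifold:
d(p1,p2) = 2*arccos(sqrt(p1*p2) + sqrt((1-p1)*(1-p2))).
sqrt(p1*p2) = sqrt(0.75*0.8) = 0.774597.
sqrt((1-p1)*(1-p2)) = sqrt(0.25*0.2) = 0.223607.
arg = 0.774597 + 0.223607 = 0.998203.
d = 2*arccos(0.998203) = 0.1199

0.1199


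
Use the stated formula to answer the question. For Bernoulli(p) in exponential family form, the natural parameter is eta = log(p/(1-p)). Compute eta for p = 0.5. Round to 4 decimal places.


Natural parameter for Bernoulli: eta = log(p/(1-p)).
p = 0.5, 1-p = 0.5.
p/(1-p) = 1.0.
eta = log(1.0) = 0.0000

0.0000


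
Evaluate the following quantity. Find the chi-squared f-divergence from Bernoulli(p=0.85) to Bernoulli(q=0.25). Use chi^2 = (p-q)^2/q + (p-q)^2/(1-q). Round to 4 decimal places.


Chi-squared divergence between Bernoulli distributions:
chi^2 = (p-q)^2/q + (p-q)^2/(1-q).
p = 0.85, q = 0.25, p-q = 0.6.
(p-q)^2 = 0.36.
term1 = 0.36/0.25 = 1.44.
term2 = 0.36/0.75 = 0.48.
chi^2 = 1.44 + 0.48 = 1.9200

1.9200


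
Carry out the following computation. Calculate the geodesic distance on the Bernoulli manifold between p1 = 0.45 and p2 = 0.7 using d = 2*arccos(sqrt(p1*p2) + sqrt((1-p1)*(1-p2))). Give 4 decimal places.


Geodesic distance on Bernoulli manifold:
d(p1,p2) = 2*arccos(sqrt(p1*p2) + sqrt((1-p1)*(1-p2))).
sqrt(p1*p2) = sqrt(0.45*0.7) = 0.561249.
sqrt((1-p1)*(1-p2)) = sqrt(0.55*0.3) = 0.406202.
arg = 0.561249 + 0.406202 = 0.967451.
d = 2*arccos(0.967451) = 0.5117

0.5117


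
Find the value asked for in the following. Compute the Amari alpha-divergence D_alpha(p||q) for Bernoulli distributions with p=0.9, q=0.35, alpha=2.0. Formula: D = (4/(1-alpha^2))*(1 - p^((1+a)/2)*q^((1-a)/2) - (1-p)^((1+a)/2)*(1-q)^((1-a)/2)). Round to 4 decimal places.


Amari alpha-divergence:
D = (4/(1-alpha^2))*(1 - p^((1+a)/2)*q^((1-a)/2) - (1-p)^((1+a)/2)*(1-q)^((1-a)/2)).
alpha = 2.0, p = 0.9, q = 0.35.
e1 = (1+alpha)/2 = 1.5, e2 = (1-alpha)/2 = -0.5.
t1 = p^e1 * q^e2 = 0.9^1.5 * 0.35^-0.5 = 1.443211.
t2 = (1-p)^e1 * (1-q)^e2 = 0.1^1.5 * 0.65^-0.5 = 0.039223.
4/(1-alpha^2) = -1.333333.
D = -1.333333*(1 - 1.443211 - 0.039223) = 0.6432

0.6432


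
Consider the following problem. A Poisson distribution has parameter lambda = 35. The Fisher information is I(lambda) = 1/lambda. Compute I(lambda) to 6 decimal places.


Fisher information for Poisson: I(lambda) = 1/lambda.
lambda = 35.
I(lambda) = 1/35 = 0.028571

0.028571


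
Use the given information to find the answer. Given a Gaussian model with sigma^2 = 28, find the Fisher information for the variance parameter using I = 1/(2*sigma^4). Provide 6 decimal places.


Fisher information for variance: I(sigma^2) = 1/(2*sigma^4).
sigma^2 = 28, so sigma^4 = 784.
I = 1/(2*784) = 1/1568 = 0.000638

0.000638


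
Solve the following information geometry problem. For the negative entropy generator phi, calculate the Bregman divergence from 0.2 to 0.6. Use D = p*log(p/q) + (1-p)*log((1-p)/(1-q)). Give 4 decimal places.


Bregman divergence with negative entropy generator:
D = p*log(p/q) + (1-p)*log((1-p)/(1-q)).
p = 0.2, q = 0.6.
p*log(p/q) = 0.2*log(0.2/0.6) = -0.219722.
(1-p)*log((1-p)/(1-q)) = 0.8*log(0.8/0.4) = 0.554518.
D = -0.219722 + 0.554518 = 0.3348

0.3348


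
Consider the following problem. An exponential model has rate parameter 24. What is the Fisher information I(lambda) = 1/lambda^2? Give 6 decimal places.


Fisher information for exponential: I(lambda) = 1/lambda^2.
lambda = 24, lambda^2 = 576.
I = 1/576 = 0.001736

0.001736


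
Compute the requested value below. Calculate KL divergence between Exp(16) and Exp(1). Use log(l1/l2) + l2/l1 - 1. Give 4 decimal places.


KL divergence for exponential family:
KL = log(l1/l2) + l2/l1 - 1.
log(16/1) = 2.772589.
1/16 = 0.0625.
KL = 2.772589 + 0.0625 - 1 = 1.8351

1.8351


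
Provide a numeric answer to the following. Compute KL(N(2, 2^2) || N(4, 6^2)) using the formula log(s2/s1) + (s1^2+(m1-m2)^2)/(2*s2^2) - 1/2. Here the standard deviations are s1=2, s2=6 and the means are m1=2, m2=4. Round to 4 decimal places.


KL divergence between normal distributions:
KL = log(s2/s1) + (s1^2 + (m1-m2)^2)/(2*s2^2) - 1/2.
log(6/2) = 1.098612.
(2^2 + (2-4)^2)/(2*6^2) = (4 + 4)/72 = 0.111111.
KL = 1.098612 + 0.111111 - 0.5 = 0.7097

0.7097


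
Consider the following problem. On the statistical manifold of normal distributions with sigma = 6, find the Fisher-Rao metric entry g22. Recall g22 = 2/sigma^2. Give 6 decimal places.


For the 2-parameter normal family, the Fisher metric has:
  g11 = 1/sigma^2, g22 = 2/sigma^2.
sigma = 6, sigma^2 = 36.
g22 = 0.055556

0.055556


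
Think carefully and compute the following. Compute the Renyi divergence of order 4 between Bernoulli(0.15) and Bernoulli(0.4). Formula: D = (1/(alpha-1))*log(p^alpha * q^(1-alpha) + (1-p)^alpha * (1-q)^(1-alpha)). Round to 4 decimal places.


Renyi divergence of order alpha between Bernoulli distributions:
D = (1/(alpha-1))*log(p^alpha * q^(1-alpha) + (1-p)^alpha * (1-q)^(1-alpha)).
alpha = 4, p = 0.15, q = 0.4.
p^alpha * q^(1-alpha) = 0.15^4 * 0.4^-3 = 0.00791.
(1-p)^alpha * (1-q)^(1-alpha) = 0.85^4 * 0.6^-3 = 2.416696.
sum = 0.00791 + 2.416696 = 2.424606.
D = (1/3)*log(2.424606) = 0.2952

0.2952


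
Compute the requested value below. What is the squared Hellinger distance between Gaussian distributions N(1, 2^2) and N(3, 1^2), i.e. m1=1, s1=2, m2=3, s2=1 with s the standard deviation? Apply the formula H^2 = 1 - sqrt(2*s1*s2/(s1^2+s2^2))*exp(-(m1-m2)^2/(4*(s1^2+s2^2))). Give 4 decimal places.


Squared Hellinger distance for Gaussians:
H^2 = 1 - sqrt(2*s1*s2/(s1^2+s2^2)) * exp(-(m1-m2)^2/(4*(s1^2+s2^2))).
s1^2 = 4, s2^2 = 1, s1^2+s2^2 = 5.
sqrt(2*2*1/(5)) = 0.894427.
(m1-m2)^2 = (-2)^2 = 4.
exp(-4/(4*5)) = exp(-0.2) = 0.818731.
H^2 = 1 - 0.894427*0.818731 = 0.2677

0.2677


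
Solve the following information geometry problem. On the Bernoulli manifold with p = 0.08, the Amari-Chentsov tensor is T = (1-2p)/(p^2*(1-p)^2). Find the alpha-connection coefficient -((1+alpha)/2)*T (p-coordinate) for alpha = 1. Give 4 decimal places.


Skewness (Amari-Chentsov) tensor: T = (1-2p)/(p^2*(1-p)^2).
p = 0.08, 1-2p = 0.84, p^2 = 0.0064, (1-p)^2 = 0.8464.
T = 0.84/(0.0064 * 0.8464) = 155.068526.
In the p-coordinate, Gamma^(alpha) = Gamma^(0) - (alpha/2)*T with Gamma^(0) = (1/2)*g'(p) = -T/2,
so Gamma^(alpha) = -((1+alpha)/2)*T.
alpha = 1, -(1+alpha)/2 = -1.0.
Gamma = -1.0 * 155.068526 = -155.0685

-155.0685


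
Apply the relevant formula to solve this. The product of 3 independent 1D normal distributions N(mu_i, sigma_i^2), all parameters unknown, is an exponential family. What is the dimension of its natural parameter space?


Exponential family dimension calculation:
Each univariate normal has two natural parameters (mu/sigma^2 and -1/(2 sigma^2)).
With 3 independent components, dim = 2 * 3 = 6.

6


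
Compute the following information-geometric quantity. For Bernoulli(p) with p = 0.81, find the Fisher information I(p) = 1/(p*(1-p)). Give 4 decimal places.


For Bernoulli(p), Fisher information is I(p) = 1/(p*(1-p)).
p = 0.81, 1-p = 0.19.
p*(1-p) = 0.1539.
I(p) = 1/0.1539 = 6.4977

6.4977


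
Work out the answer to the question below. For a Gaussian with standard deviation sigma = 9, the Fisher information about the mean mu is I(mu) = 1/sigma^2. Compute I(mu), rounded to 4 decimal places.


The Fisher information for the mean of a normal distribution is I(mu) = 1/sigma^2.
sigma = 9, so sigma^2 = 81.
I(mu) = 1/81 = 0.0123

0.0123


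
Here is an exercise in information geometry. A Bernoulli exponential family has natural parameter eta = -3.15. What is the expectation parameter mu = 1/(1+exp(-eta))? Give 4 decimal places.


Dual coordinate (expectation parameter) for Bernoulli:
mu = 1/(1+exp(-eta)).
eta = -3.15.
exp(-eta) = exp(3.15) = 23.336065.
mu = 1/(1+23.336065) = 0.0411

0.0411


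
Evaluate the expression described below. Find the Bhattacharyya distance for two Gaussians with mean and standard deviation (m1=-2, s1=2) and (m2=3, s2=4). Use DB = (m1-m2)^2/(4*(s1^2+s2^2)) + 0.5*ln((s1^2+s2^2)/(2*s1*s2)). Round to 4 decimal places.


Bhattacharyya distance between two Gaussians:
DB = (m1-m2)^2/(4*(s1^2+s2^2)) + (1/2)*ln((s1^2+s2^2)/(2*s1*s2)).
(m1-m2)^2 = (-5)^2 = 25.
s1^2+s2^2 = 4 + 16 = 20.
term1 = 25/80 = 0.3125.
term2 = 0.5*ln(20/16.0) = 0.111572.
DB = 0.3125 + 0.111572 = 0.4241

0.4241


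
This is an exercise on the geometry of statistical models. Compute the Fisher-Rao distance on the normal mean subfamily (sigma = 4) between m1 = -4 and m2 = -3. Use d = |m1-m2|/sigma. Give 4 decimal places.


On the fixed-variance normal subfamily, geodesic distance = |m1-m2|/sigma.
|-4 - -3| = 1.
sigma = 4.
d = 1/4 = 0.2500

0.2500


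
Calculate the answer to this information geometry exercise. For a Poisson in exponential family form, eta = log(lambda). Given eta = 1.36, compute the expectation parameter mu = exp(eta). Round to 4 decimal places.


Expectation parameter for Poisson exponential family:
mu = exp(eta).
eta = 1.36.
mu = exp(1.36) = 3.8962

3.8962


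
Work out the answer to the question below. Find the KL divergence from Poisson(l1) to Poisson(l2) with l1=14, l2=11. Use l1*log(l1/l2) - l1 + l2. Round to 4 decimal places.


KL divergence for Poisson:
KL = l1*log(l1/l2) - l1 + l2.
l1 = 14, l2 = 11.
log(14/11) = 0.241162.
l1*log(l1/l2) = 14 * 0.241162 = 3.376269.
KL = 3.376269 - 14 + 11 = 0.3763

0.3763


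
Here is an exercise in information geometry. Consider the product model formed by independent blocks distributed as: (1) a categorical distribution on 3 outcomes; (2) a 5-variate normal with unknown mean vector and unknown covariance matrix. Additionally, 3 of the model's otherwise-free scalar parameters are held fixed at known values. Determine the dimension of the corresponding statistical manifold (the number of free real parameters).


The dimension of a statistical manifold equals the number of free
(independent) real parameters of the model. For a product of independent
blocks the parameter counts add.
- categorical on 3 outcomes (probabilities sum to 1): 3-1 = 2.
- 5-variate normal: 5 (mean) + 5*6/2 = 15 (symmetric covariance) = 20.
Total = 2 + 20 = 22.
3 parameter(s) fixed at known values: 22 - 3 = 19.
Dimension = 19

19


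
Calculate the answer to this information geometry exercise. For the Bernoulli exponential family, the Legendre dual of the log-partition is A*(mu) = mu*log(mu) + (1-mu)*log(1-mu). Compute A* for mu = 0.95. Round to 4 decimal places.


Legendre transform for Bernoulli:
A*(mu) = mu*log(mu) + (1-mu)*log(1-mu).
mu = 0.95, 1-mu = 0.05.
mu*log(mu) = 0.95*log(0.95) = -0.048729.
(1-mu)*log(1-mu) = 0.05*log(0.05) = -0.149787.
A* = -0.048729 + -0.149787 = -0.1985

-0.1985


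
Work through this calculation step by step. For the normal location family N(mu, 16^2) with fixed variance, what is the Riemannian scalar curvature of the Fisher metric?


This family has a single free parameter, so its statistical manifold
is 1-dimensional. The Riemann curvature tensor of any 1-dimensional
Riemannian manifold vanishes identically, so R = 0.

0


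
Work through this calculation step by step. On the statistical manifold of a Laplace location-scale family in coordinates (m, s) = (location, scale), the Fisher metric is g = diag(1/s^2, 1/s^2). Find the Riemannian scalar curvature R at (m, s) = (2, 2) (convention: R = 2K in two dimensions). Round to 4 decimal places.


The metric has the form g = (A dm^2 + B ds^2)/s^2 with A = 1, B = 1.
Substitute u = sqrt(A/B)*m: g = B*(du^2 + ds^2)/s^2, i.e. B times the
Poincare upper half-plane metric, which has constant Gaussian curvature -1.
Scaling a 2D metric by a constant c divides the Gaussian curvature by c,
so K = -1/B = -1/(1) = -1.0000 everywhere (the point (m, s) = (2, 2) is irrelevant:
the curvature is constant).
Scalar curvature in dimension 2: R = 2K = -2/(1) = -2.0000.

-2.0000


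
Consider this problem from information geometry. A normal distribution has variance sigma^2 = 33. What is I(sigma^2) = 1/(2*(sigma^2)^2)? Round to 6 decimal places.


Fisher information for variance: I(sigma^2) = 1/(2*sigma^4).
sigma^2 = 33, so sigma^4 = 1089.
I = 1/(2*1089) = 1/2178 = 0.000459

0.000459


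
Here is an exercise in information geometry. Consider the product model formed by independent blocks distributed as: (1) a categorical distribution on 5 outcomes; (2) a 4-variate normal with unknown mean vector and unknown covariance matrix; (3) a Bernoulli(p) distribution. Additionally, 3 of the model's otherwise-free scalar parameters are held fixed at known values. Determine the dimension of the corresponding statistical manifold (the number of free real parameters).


The dimension of a statistical manifold equals the number of free
(independent) real parameters of the model. For a product of independent
blocks the parameter counts add.
- categorical on 5 outcomes (probabilities sum to 1): 5-1 = 4.
- 4-variate normal: 4 (mean) + 4*5/2 = 10 (symmetric covariance) = 14.
- Bernoulli (p): 1.
Total = 4 + 14 + 1 = 19.
3 parameter(s) fixed at known values: 19 - 3 = 16.
Dimension = 16

16


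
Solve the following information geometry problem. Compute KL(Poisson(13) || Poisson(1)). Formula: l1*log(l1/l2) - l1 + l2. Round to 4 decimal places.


KL divergence for Poisson:
KL = l1*log(l1/l2) - l1 + l2.
l1 = 13, l2 = 1.
log(13/1) = 2.564949.
l1*log(l1/l2) = 13 * 2.564949 = 33.344342.
KL = 33.344342 - 13 + 1 = 21.3443

21.3443


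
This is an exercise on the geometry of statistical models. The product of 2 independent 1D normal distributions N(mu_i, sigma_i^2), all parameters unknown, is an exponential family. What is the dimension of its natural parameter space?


Exponential family dimension calculation:
Each univariate normal has two natural parameters (mu/sigma^2 and -1/(2 sigma^2)).
With 2 independent components, dim = 2 * 2 = 4.

4


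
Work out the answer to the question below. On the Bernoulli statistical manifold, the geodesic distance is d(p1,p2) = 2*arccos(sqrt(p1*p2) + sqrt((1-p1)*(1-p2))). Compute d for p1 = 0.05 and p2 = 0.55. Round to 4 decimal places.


Geodesic distance on Bernoulli manifold:
d(p1,p2) = 2*arccos(sqrt(p1*p2) + sqrt((1-p1)*(1-p2))).
sqrt(p1*p2) = sqrt(0.05*0.55) = 0.165831.
sqrt((1-p1)*(1-p2)) = sqrt(0.95*0.45) = 0.653835.
arg = 0.165831 + 0.653835 = 0.819666.
d = 2*arccos(0.819666) = 1.2199

1.2199


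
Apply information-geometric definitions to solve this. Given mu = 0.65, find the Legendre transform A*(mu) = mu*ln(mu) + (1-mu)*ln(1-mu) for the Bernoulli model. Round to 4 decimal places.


Legendre transform for Bernoulli:
A*(mu) = mu*log(mu) + (1-mu)*log(1-mu).
mu = 0.65, 1-mu = 0.35.
mu*log(mu) = 0.65*log(0.65) = -0.280009.
(1-mu)*log(1-mu) = 0.35*log(0.35) = -0.367438.
A* = -0.280009 + -0.367438 = -0.6474

-0.6474


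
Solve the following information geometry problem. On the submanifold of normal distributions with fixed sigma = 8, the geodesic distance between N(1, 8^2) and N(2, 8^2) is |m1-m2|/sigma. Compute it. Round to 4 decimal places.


On the fixed-variance normal subfamily, geodesic distance = |m1-m2|/sigma.
|1 - 2| = 1.
sigma = 8.
d = 1/8 = 0.1250

0.1250


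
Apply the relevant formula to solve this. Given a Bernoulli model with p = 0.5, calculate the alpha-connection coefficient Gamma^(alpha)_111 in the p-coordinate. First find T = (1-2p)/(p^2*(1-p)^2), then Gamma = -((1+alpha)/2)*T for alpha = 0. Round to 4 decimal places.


Skewness (Amari-Chentsov) tensor: T = (1-2p)/(p^2*(1-p)^2).
p = 0.5, 1-2p = 0.0, p^2 = 0.25, (1-p)^2 = 0.25.
T = 0.0/(0.25 * 0.25) = 0.0.
In the p-coordinate, Gamma^(alpha) = Gamma^(0) - (alpha/2)*T with Gamma^(0) = (1/2)*g'(p) = -T/2,
so Gamma^(alpha) = -((1+alpha)/2)*T.
alpha = 0, -(1+alpha)/2 = -0.5.
Gamma = -0.5 * 0.0 = 0.0000

0.0000


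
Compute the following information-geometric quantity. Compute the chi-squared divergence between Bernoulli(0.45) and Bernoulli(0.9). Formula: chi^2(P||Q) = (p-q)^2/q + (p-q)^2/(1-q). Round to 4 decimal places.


Chi-squared divergence between Bernoulli distributions:
chi^2 = (p-q)^2/q + (p-q)^2/(1-q).
p = 0.45, q = 0.9, p-q = -0.45.
(p-q)^2 = 0.2025.
term1 = 0.2025/0.9 = 0.225.
term2 = 0.2025/0.1 = 2.025.
chi^2 = 0.225 + 2.025 = 2.2500

2.2500


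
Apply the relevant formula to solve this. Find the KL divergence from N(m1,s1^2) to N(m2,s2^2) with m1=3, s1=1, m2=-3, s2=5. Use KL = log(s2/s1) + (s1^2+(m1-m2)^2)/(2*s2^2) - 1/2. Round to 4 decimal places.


KL divergence between normal distributions:
KL = log(s2/s1) + (s1^2 + (m1-m2)^2)/(2*s2^2) - 1/2.
log(5/1) = 1.609438.
(1^2 + (3--3)^2)/(2*5^2) = (1 + 36)/50 = 0.74.
KL = 1.609438 + 0.74 - 0.5 = 1.8494

1.8494


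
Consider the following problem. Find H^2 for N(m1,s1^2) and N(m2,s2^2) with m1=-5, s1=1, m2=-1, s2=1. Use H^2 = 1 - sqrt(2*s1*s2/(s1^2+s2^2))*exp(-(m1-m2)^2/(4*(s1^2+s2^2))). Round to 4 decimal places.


Squared Hellinger distance for Gaussians:
H^2 = 1 - sqrt(2*s1*s2/(s1^2+s2^2)) * exp(-(m1-m2)^2/(4*(s1^2+s2^2))).
s1^2 = 1, s2^2 = 1, s1^2+s2^2 = 2.
sqrt(2*1*1/(2)) = 1.0.
(m1-m2)^2 = (-4)^2 = 16.
exp(-16/(4*2)) = exp(-2.0) = 0.135335.
H^2 = 1 - 1.0*0.135335 = 0.8647

0.8647


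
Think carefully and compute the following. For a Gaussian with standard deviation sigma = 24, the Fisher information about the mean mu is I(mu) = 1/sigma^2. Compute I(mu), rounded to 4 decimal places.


The Fisher information for the mean of a normal distribution is I(mu) = 1/sigma^2.
sigma = 24, so sigma^2 = 576.
I(mu) = 1/576 = 0.0017

0.0017


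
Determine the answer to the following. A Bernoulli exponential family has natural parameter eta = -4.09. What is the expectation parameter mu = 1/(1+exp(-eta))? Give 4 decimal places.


Dual coordinate (expectation parameter) for Bernoulli:
mu = 1/(1+exp(-eta)).
eta = -4.09.
exp(-eta) = exp(4.09) = 59.739892.
mu = 1/(1+59.739892) = 0.0165

0.0165


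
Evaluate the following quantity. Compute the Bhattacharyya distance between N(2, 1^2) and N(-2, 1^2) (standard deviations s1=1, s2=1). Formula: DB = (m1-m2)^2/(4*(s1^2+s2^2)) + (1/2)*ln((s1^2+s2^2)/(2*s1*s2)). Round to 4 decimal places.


Bhattacharyya distance between two Gaussians:
DB = (m1-m2)^2/(4*(s1^2+s2^2)) + (1/2)*ln((s1^2+s2^2)/(2*s1*s2)).
(m1-m2)^2 = (4)^2 = 16.
s1^2+s2^2 = 1 + 1 = 2.
term1 = 16/8 = 2.0.
term2 = 0.5*ln(2/2.0) = 0.0.
DB = 2.0 + 0.0 = 2.0000

2.0000


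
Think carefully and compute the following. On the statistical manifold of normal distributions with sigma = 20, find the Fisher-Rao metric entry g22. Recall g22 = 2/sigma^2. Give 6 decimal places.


For the 2-parameter normal family, the Fisher metric has:
  g11 = 1/sigma^2, g22 = 2/sigma^2.
sigma = 20, sigma^2 = 400.
g22 = 0.005000

0.005000


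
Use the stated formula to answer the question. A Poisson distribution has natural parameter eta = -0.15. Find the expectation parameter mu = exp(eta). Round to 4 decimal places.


Expectation parameter for Poisson exponential family:
mu = exp(eta).
eta = -0.15.
mu = exp(-0.15) = 0.8607

0.8607


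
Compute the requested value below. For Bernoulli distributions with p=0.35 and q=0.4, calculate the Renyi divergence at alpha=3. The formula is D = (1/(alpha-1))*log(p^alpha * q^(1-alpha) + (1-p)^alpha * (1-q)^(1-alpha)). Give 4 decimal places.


Renyi divergence of order alpha between Bernoulli distributions:
D = (1/(alpha-1))*log(p^alpha * q^(1-alpha) + (1-p)^alpha * (1-q)^(1-alpha)).
alpha = 3, p = 0.35, q = 0.4.
p^alpha * q^(1-alpha) = 0.35^3 * 0.4^-2 = 0.267969.
(1-p)^alpha * (1-q)^(1-alpha) = 0.65^3 * 0.6^-2 = 0.762847.
sum = 0.267969 + 0.762847 = 1.030816.
D = (1/2)*log(1.030816) = 0.0152

0.0152


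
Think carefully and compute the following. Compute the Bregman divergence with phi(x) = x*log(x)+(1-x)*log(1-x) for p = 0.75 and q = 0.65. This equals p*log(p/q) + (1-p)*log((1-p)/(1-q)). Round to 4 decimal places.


Bregman divergence with negative entropy generator:
D = p*log(p/q) + (1-p)*log((1-p)/(1-q)).
p = 0.75, q = 0.65.
p*log(p/q) = 0.75*log(0.75/0.65) = 0.107326.
(1-p)*log((1-p)/(1-q)) = 0.25*log(0.25/0.35) = -0.084118.
D = 0.107326 + -0.084118 = 0.0232

0.0232


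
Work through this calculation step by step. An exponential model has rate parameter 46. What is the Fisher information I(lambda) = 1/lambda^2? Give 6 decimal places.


Fisher information for exponential: I(lambda) = 1/lambda^2.
lambda = 46, lambda^2 = 2116.
I = 1/2116 = 0.000473

0.000473


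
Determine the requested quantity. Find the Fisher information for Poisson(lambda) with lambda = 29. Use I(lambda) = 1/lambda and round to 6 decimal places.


Fisher information for Poisson: I(lambda) = 1/lambda.
lambda = 29.
I(lambda) = 1/29 = 0.034483

0.034483


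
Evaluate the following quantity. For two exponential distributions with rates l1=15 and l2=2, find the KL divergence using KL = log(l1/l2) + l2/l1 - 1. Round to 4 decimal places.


KL divergence for exponential family:
KL = log(l1/l2) + l2/l1 - 1.
log(15/2) = 2.014903.
2/15 = 0.133333.
KL = 2.014903 + 0.133333 - 1 = 1.1482

1.1482


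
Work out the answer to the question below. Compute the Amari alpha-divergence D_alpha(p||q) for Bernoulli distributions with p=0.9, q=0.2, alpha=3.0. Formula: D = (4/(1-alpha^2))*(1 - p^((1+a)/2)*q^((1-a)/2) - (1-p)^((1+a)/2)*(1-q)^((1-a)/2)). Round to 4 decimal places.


Amari alpha-divergence:
D = (4/(1-alpha^2))*(1 - p^((1+a)/2)*q^((1-a)/2) - (1-p)^((1+a)/2)*(1-q)^((1-a)/2)).
alpha = 3.0, p = 0.9, q = 0.2.
e1 = (1+alpha)/2 = 2.0, e2 = (1-alpha)/2 = -1.0.
t1 = p^e1 * q^e2 = 0.9^2.0 * 0.2^-1.0 = 4.05.
t2 = (1-p)^e1 * (1-q)^e2 = 0.1^2.0 * 0.8^-1.0 = 0.0125.
4/(1-alpha^2) = -0.5.
D = -0.5*(1 - 4.05 - 0.0125) = 1.5313

1.5313


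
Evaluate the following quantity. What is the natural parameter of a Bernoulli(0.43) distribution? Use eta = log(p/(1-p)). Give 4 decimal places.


Natural parameter for Bernoulli: eta = log(p/(1-p)).
p = 0.43, 1-p = 0.57.
p/(1-p) = 0.754386.
eta = log(0.754386) = -0.2819

-0.2819


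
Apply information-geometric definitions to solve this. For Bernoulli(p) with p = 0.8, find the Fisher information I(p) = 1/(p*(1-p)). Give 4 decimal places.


For Bernoulli(p), Fisher information is I(p) = 1/(p*(1-p)).
p = 0.8, 1-p = 0.2.
p*(1-p) = 0.16.
I(p) = 1/0.16 = 6.2500

6.2500


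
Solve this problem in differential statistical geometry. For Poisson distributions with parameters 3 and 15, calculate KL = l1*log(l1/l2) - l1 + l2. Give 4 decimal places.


KL divergence for Poisson:
KL = l1*log(l1/l2) - l1 + l2.
l1 = 3, l2 = 15.
log(3/15) = -1.609438.
l1*log(l1/l2) = 3 * -1.609438 = -4.828314.
KL = -4.828314 - 3 + 15 = 7.1717

7.1717


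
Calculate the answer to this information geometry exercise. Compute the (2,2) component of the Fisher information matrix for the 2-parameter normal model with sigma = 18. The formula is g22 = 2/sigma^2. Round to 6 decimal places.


For the 2-parameter normal family, the Fisher metric has:
  g11 = 1/sigma^2, g22 = 2/sigma^2.
sigma = 18, sigma^2 = 324.
g22 = 0.006173

0.006173


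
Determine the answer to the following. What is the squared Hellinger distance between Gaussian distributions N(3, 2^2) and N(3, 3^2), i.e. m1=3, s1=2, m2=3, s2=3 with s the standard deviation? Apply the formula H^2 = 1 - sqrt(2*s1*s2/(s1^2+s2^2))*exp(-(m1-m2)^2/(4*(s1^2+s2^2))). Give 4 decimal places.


Squared Hellinger distance for Gaussians:
H^2 = 1 - sqrt(2*s1*s2/(s1^2+s2^2)) * exp(-(m1-m2)^2/(4*(s1^2+s2^2))).
s1^2 = 4, s2^2 = 9, s1^2+s2^2 = 13.
sqrt(2*2*3/(13)) = 0.960769.
(m1-m2)^2 = (0)^2 = 0.
exp(-0/(4*13)) = exp(0.0) = 1.0.
H^2 = 1 - 0.960769*1.0 = 0.0392

0.0392


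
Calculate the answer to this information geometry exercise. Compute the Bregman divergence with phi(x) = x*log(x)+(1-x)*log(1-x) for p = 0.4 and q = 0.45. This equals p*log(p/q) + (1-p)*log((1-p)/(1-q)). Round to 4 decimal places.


Bregman divergence with negative entropy generator:
D = p*log(p/q) + (1-p)*log((1-p)/(1-q)).
p = 0.4, q = 0.45.
p*log(p/q) = 0.4*log(0.4/0.45) = -0.047113.
(1-p)*log((1-p)/(1-q)) = 0.6*log(0.6/0.55) = 0.052207.
D = -0.047113 + 0.052207 = 0.0051

0.0051


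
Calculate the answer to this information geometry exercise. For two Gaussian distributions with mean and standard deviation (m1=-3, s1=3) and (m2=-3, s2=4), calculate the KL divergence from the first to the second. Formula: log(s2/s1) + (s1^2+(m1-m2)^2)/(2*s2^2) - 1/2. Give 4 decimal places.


KL divergence between normal distributions:
KL = log(s2/s1) + (s1^2 + (m1-m2)^2)/(2*s2^2) - 1/2.
log(4/3) = 0.287682.
(3^2 + (-3--3)^2)/(2*4^2) = (9 + 0)/32 = 0.28125.
KL = 0.287682 + 0.28125 - 0.5 = 0.0689

0.0689


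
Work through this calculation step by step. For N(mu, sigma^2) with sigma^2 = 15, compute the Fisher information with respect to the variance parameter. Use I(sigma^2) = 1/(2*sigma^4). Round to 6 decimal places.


Fisher information for variance: I(sigma^2) = 1/(2*sigma^4).
sigma^2 = 15, so sigma^4 = 225.
I = 1/(2*225) = 1/450 = 0.002222

0.002222


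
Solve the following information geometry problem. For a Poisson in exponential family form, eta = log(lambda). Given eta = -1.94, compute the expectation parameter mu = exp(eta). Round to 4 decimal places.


Expectation parameter for Poisson exponential family:
mu = exp(eta).
eta = -1.94.
mu = exp(-1.94) = 0.1437

0.1437
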